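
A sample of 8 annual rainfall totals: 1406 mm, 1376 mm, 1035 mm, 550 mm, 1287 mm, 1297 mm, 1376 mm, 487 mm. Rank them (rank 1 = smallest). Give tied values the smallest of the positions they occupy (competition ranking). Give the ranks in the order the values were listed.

Sorted (ascending): 487, 550, 1035, 1287, 1297, 1376, 1376, 1406
The 2 values of 1376 occupy positions 6–7 → each gets rank 6.

8, 6, 3, 2, 4, 5, 6, 1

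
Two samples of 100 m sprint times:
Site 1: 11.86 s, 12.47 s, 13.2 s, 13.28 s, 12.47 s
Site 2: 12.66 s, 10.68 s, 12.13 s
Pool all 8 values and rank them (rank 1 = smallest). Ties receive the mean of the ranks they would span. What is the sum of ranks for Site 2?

Sorted (ascending): 10.68, 11.86, 12.13, 12.47, 12.47, 12.66, 13.2, 13.28
The 2 values of 12.47 occupy positions 4–5 → average rank (4+5)/2 = 4.5.
Site 2 values → pooled ranks: 12.66→6, 10.68→1, 12.13→3
Rank sum = 6 + 1 + 3 = 10

10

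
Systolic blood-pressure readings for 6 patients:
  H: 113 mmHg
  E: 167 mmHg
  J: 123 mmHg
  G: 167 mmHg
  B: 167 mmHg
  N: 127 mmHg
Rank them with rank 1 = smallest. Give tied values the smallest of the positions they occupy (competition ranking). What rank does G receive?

Sorted (ascending): 113, 123, 127, 167, 167, 167
The 3 values of 167 occupy positions 4–6 → each gets rank 4.
G has value 167 mmHg → rank 4.

4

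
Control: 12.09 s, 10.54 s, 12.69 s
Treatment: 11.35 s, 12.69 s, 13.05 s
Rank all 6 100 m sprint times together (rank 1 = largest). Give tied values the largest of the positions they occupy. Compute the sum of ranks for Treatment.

9

Sorted (descending): 13.05, 12.69, 12.69, 12.09, 11.35, 10.54
The 2 values of 12.69 occupy positions 2–3 → each gets rank 3.
Treatment values → pooled ranks: 11.35→5, 12.69→3, 13.05→1
Rank sum = 5 + 3 + 1 = 9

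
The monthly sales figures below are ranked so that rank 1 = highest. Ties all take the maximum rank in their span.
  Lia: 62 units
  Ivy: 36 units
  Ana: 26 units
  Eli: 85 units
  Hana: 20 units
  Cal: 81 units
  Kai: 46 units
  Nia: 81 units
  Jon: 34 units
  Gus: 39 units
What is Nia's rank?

Sorted (descending): 85, 81, 81, 62, 46, 39, 36, 34, 26, 20
The 2 values of 81 occupy positions 2–3 → each gets rank 3.
Nia has value 81 units → rank 3.

3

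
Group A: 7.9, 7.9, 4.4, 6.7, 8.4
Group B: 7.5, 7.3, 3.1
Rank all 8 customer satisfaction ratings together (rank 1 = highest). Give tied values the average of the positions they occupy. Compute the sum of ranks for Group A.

19

Sorted (descending): 8.4, 7.9, 7.9, 7.5, 7.3, 6.7, 4.4, 3.1
The 2 values of 7.9 occupy positions 2–3 → average rank (2+3)/2 = 2.5.
Group A values → pooled ranks: 7.9→2.5, 7.9→2.5, 4.4→7, 6.7→6, 8.4→1
Rank sum = 2.5 + 2.5 + 7 + 6 + 1 = 19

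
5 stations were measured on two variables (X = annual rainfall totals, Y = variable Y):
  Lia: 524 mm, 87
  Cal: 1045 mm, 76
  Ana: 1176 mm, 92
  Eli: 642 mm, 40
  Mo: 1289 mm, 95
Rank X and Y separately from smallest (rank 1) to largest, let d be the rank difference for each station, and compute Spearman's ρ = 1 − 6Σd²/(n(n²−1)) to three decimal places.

0.700

Ranks of variable 1: 1, 3, 4, 2, 5
Ranks of variable 2: 3, 2, 4, 1, 5
d = r₁ − r₂: -2, 1, 0, 1, 0
d²: 4, 1, 0, 1, 0; Σd² = 6
ρ = 1 − 6·6/(5·24) = 1 − 36/120 = 0.700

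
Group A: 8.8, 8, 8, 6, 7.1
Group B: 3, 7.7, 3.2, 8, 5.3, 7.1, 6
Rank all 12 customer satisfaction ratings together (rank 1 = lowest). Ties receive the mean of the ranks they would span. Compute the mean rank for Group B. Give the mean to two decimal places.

Sorted (ascending): 3, 3.2, 5.3, 6, 6, 7.1, 7.1, 7.7, 8, 8, 8, 8.8
The 2 values of 6 occupy positions 4–5 → average rank (4+5)/2 = 4.5.
The 2 values of 7.1 occupy positions 6–7 → average rank (6+7)/2 = 6.5.
The 3 values of 8 occupy positions 9–11 → average rank 10.
Group B values → pooled ranks: 3→1, 7.7→8, 3.2→2, 8→10, 5.3→3, 7.1→6.5, 6→4.5
Mean rank = (1 + 8 + 2 + 10 + 3 + 6.5 + 4.5) / 7 = 5.00

5.00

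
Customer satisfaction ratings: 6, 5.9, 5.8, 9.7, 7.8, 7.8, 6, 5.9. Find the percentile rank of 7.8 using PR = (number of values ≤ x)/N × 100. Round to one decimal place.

87.5

N = 8.
Strictly below 7.8: 5. Equal to 7.8: 2.
PR = 7/8 × 100 = 87.5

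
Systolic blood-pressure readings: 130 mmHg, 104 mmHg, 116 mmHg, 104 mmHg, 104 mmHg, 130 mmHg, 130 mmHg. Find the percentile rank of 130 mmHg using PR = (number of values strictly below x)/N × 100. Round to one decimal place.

57.1

N = 7.
Strictly below 130: 4. Equal to 130: 3.
PR = 4/7 × 100 = 57.1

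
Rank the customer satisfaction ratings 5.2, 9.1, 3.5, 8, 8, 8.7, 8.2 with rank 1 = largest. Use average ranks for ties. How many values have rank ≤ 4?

Sorted (descending): 9.1, 8.7, 8.2, 8, 8, 5.2, 3.5
The 2 values of 8 occupy positions 4–5 → average rank (4+5)/2 = 4.5.
Ranks ≤ 4: {1, 2, 3} → 3 values.

3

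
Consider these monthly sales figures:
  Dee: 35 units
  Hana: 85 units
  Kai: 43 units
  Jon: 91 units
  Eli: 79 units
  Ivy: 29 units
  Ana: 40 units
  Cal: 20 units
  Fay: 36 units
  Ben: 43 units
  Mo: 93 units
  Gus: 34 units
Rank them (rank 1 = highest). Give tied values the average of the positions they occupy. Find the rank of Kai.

Sorted (descending): 93, 91, 85, 79, 43, 43, 40, 36, 35, 34, 29, 20
The 2 values of 43 occupy positions 5–6 → average rank (5+6)/2 = 5.5.
Kai has value 43 units → rank 5.5.

5.5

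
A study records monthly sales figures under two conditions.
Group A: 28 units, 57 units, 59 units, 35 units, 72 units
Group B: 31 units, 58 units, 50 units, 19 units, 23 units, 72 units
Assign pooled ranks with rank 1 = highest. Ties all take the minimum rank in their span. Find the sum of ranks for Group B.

Sorted (descending): 72, 72, 59, 58, 57, 50, 35, 31, 28, 23, 19
The 2 values of 72 occupy positions 1–2 → each gets rank 1.
Group B values → pooled ranks: 31→8, 58→4, 50→6, 19→11, 23→10, 72→1
Rank sum = 8 + 4 + 6 + 11 + 10 + 1 = 40

40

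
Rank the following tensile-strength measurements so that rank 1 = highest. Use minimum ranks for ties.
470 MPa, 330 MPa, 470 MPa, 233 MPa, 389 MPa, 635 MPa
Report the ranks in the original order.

2, 5, 2, 6, 4, 1

Sorted (descending): 635, 470, 470, 389, 330, 233
The 2 values of 470 occupy positions 2–3 → each gets rank 2.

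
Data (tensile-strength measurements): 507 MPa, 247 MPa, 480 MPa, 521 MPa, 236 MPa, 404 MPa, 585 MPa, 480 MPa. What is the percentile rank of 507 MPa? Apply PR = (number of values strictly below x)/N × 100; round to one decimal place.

62.5

N = 8.
Strictly below 507: 5. Equal to 507: 1.
PR = 5/8 × 100 = 62.5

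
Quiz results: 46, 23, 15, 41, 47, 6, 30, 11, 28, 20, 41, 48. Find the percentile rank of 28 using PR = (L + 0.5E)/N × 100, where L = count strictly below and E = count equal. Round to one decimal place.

N = 12.
Strictly below 28: 5. Equal to 28: 1.
PR = (5 + 0.5·1)/12 × 100 = 45.8

45.8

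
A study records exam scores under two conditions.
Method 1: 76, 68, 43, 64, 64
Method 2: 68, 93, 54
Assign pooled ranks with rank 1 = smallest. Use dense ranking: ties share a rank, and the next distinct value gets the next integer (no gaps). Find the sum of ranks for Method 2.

12

Sorted (ascending): 43, 54, 64, 64, 68, 68, 76, 93
The 2 values of 64 share dense rank 3.
The 2 values of 68 share dense rank 4.
Remaining distinct values take the next consecutive integers.
Method 2 values → pooled ranks: 68→4, 93→6, 54→2
Rank sum = 4 + 6 + 2 = 12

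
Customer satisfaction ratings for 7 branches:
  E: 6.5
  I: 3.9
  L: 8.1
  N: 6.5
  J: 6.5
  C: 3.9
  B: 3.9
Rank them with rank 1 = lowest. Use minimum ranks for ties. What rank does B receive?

1

Sorted (ascending): 3.9, 3.9, 3.9, 6.5, 6.5, 6.5, 8.1
The 3 values of 3.9 occupy positions 1–3 → each gets rank 1.
The 3 values of 6.5 occupy positions 4–6 → each gets rank 4.
B has value 3.9 → rank 1.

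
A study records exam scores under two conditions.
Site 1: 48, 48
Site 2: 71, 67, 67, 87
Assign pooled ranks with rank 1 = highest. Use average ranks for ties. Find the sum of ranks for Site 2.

Sorted (descending): 87, 71, 67, 67, 48, 48
The 2 values of 67 occupy positions 3–4 → average rank (3+4)/2 = 3.5.
The 2 values of 48 occupy positions 5–6 → average rank (5+6)/2 = 5.5.
Site 2 values → pooled ranks: 71→2, 67→3.5, 67→3.5, 87→1
Rank sum = 2 + 3.5 + 3.5 + 1 = 10

10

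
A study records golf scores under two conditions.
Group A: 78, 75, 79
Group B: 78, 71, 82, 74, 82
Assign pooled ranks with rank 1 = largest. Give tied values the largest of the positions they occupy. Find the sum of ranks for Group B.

Sorted (descending): 82, 82, 79, 78, 78, 75, 74, 71
The 2 values of 82 occupy positions 1–2 → each gets rank 2.
The 2 values of 78 occupy positions 4–5 → each gets rank 5.
Group B values → pooled ranks: 78→5, 71→8, 82→2, 74→7, 82→2
Rank sum = 5 + 8 + 2 + 7 + 2 = 24

24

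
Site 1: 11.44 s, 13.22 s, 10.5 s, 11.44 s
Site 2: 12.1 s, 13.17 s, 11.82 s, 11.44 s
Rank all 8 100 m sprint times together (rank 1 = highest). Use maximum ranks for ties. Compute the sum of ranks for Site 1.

Sorted (descending): 13.22, 13.17, 12.1, 11.82, 11.44, 11.44, 11.44, 10.5
The 3 values of 11.44 occupy positions 5–7 → each gets rank 7.
Site 1 values → pooled ranks: 11.44→7, 13.22→1, 10.5→8, 11.44→7
Rank sum = 7 + 1 + 8 + 7 = 23

23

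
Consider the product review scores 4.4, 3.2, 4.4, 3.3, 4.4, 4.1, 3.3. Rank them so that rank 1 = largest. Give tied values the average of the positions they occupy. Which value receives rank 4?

4.1

Sorted (descending): 4.4, 4.4, 4.4, 4.1, 3.3, 3.3, 3.2
The 3 values of 4.4 occupy positions 1–3 → average rank 2.
The 2 values of 3.3 occupy positions 5–6 → average rank (5+6)/2 = 5.5.
Rank 4 → value 4.1.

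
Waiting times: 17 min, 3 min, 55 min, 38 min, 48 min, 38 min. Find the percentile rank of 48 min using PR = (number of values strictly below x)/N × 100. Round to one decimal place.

N = 6.
Strictly below 48: 4. Equal to 48: 1.
PR = 4/6 × 100 = 66.7

66.7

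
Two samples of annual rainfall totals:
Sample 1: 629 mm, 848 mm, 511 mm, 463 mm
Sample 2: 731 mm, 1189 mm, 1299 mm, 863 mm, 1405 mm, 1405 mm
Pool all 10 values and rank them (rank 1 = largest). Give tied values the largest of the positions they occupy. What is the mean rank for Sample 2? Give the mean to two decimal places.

3.83

Sorted (descending): 1405, 1405, 1299, 1189, 863, 848, 731, 629, 511, 463
The 2 values of 1405 occupy positions 1–2 → each gets rank 2.
Sample 2 values → pooled ranks: 731→7, 1189→4, 1299→3, 863→5, 1405→2, 1405→2
Mean rank = (7 + 4 + 3 + 5 + 2 + 2) / 6 = 3.83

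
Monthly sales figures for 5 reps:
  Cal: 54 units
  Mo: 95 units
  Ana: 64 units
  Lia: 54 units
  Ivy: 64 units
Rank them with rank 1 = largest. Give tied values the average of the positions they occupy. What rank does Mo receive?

1

Sorted (descending): 95, 64, 64, 54, 54
The 2 values of 64 occupy positions 2–3 → average rank (2+3)/2 = 2.5.
The 2 values of 54 occupy positions 4–5 → average rank (4+5)/2 = 4.5.
Mo has value 95 units → rank 1.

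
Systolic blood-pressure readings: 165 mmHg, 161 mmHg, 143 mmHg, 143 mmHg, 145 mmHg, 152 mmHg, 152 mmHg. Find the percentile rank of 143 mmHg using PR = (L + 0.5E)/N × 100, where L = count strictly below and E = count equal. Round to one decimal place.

14.3

N = 7.
Strictly below 143: 0. Equal to 143: 2.
PR = (0 + 0.5·2)/7 × 100 = 14.3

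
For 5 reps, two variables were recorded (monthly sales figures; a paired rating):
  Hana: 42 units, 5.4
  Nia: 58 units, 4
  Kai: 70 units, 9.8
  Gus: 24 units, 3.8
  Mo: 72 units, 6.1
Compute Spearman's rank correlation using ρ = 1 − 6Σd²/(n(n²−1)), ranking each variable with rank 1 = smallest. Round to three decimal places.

0.800

Ranks of variable 1: 2, 3, 4, 1, 5
Ranks of variable 2: 3, 2, 5, 1, 4
d = r₁ − r₂: -1, 1, -1, 0, 1
d²: 1, 1, 1, 0, 1; Σd² = 4
ρ = 1 − 6·4/(5·24) = 1 − 24/120 = 0.800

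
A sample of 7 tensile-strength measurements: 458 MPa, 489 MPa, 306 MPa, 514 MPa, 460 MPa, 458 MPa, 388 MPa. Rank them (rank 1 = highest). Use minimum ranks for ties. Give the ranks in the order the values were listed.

Sorted (descending): 514, 489, 460, 458, 458, 388, 306
The 2 values of 458 occupy positions 4–5 → each gets rank 4.

4, 2, 7, 1, 3, 4, 6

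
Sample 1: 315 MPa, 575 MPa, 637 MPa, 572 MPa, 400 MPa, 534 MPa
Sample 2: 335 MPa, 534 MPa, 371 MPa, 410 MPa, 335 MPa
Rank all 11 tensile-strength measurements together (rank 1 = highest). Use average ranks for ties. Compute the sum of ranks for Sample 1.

28.5

Sorted (descending): 637, 575, 572, 534, 534, 410, 400, 371, 335, 335, 315
The 2 values of 534 occupy positions 4–5 → average rank (4+5)/2 = 4.5.
The 2 values of 335 occupy positions 9–10 → average rank (9+10)/2 = 9.5.
Sample 1 values → pooled ranks: 315→11, 575→2, 637→1, 572→3, 400→7, 534→4.5
Rank sum = 11 + 2 + 1 + 3 + 7 + 4.5 = 28.5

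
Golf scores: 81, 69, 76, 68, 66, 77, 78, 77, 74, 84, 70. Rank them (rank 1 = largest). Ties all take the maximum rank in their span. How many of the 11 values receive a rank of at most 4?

3

Sorted (descending): 84, 81, 78, 77, 77, 76, 74, 70, 69, 68, 66
The 2 values of 77 occupy positions 4–5 → each gets rank 5.
Ranks ≤ 4: {1, 2, 3} → 3 values.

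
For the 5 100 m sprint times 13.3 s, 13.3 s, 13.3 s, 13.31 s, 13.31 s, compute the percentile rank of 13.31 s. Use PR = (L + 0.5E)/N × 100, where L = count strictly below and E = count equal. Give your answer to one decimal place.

80.0

N = 5.
Strictly below 13.31: 3. Equal to 13.31: 2.
PR = (3 + 0.5·2)/5 × 100 = 80.0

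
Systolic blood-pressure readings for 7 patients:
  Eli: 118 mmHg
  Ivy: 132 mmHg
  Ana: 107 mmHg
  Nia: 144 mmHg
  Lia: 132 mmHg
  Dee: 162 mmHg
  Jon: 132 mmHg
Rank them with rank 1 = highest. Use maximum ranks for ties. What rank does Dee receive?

Sorted (descending): 162, 144, 132, 132, 132, 118, 107
The 3 values of 132 occupy positions 3–5 → each gets rank 5.
Dee has value 162 mmHg → rank 1.

1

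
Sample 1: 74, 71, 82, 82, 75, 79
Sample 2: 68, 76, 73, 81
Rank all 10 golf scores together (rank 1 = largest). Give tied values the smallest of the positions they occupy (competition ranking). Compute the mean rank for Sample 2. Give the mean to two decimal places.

Sorted (descending): 82, 82, 81, 79, 76, 75, 74, 73, 71, 68
The 2 values of 82 occupy positions 1–2 → each gets rank 1.
Sample 2 values → pooled ranks: 68→10, 76→5, 73→8, 81→3
Mean rank = (10 + 5 + 8 + 3) / 4 = 6.50

6.50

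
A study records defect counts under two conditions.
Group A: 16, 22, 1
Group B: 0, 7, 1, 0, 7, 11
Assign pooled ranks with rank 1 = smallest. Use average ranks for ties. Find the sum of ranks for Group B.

Sorted (ascending): 0, 0, 1, 1, 7, 7, 11, 16, 22
The 2 values of 0 occupy positions 1–2 → average rank (1+2)/2 = 1.5.
The 2 values of 1 occupy positions 3–4 → average rank (3+4)/2 = 3.5.
The 2 values of 7 occupy positions 5–6 → average rank (5+6)/2 = 5.5.
Group B values → pooled ranks: 0→1.5, 7→5.5, 1→3.5, 0→1.5, 7→5.5, 11→7
Rank sum = 1.5 + 5.5 + 3.5 + 1.5 + 5.5 + 7 = 24.5

24.5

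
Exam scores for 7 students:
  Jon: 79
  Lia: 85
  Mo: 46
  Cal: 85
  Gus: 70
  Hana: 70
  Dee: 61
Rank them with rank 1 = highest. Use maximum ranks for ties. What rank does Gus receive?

5

Sorted (descending): 85, 85, 79, 70, 70, 61, 46
The 2 values of 85 occupy positions 1–2 → each gets rank 2.
The 2 values of 70 occupy positions 4–5 → each gets rank 5.
Gus has value 70 → rank 5.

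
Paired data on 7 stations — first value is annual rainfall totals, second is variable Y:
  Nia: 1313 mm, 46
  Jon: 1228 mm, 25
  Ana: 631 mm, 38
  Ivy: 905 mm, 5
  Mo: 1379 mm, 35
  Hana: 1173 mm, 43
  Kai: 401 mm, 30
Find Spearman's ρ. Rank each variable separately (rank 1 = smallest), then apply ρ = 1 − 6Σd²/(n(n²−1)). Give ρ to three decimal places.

0.286

Ranks of variable 1: 6, 5, 2, 3, 7, 4, 1
Ranks of variable 2: 7, 2, 5, 1, 4, 6, 3
d = r₁ − r₂: -1, 3, -3, 2, 3, -2, -2
d²: 1, 9, 9, 4, 9, 4, 4; Σd² = 40
ρ = 1 − 6·40/(7·48) = 1 − 240/336 = 0.286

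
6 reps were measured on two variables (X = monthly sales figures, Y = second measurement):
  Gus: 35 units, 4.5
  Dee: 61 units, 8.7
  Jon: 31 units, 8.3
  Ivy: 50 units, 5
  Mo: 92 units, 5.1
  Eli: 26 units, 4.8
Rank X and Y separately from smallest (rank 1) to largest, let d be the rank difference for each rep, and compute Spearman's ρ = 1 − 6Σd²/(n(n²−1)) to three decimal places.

Ranks of variable 1: 3, 5, 2, 4, 6, 1
Ranks of variable 2: 1, 6, 5, 3, 4, 2
d = r₁ − r₂: 2, -1, -3, 1, 2, -1
d²: 4, 1, 9, 1, 4, 1; Σd² = 20
ρ = 1 − 6·20/(6·35) = 1 − 120/210 = 0.429

0.429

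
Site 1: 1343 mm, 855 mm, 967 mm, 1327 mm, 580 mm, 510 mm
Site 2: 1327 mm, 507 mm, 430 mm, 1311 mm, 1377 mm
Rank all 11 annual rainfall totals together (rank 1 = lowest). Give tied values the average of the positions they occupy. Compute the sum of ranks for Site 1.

Sorted (ascending): 430, 507, 510, 580, 855, 967, 1311, 1327, 1327, 1343, 1377
The 2 values of 1327 occupy positions 8–9 → average rank (8+9)/2 = 8.5.
Site 1 values → pooled ranks: 1343→10, 855→5, 967→6, 1327→8.5, 580→4, 510→3
Rank sum = 10 + 5 + 6 + 8.5 + 4 + 3 = 36.5

36.5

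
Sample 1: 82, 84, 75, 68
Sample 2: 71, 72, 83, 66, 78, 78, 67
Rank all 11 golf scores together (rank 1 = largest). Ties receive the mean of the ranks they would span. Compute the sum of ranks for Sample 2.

47

Sorted (descending): 84, 83, 82, 78, 78, 75, 72, 71, 68, 67, 66
The 2 values of 78 occupy positions 4–5 → average rank (4+5)/2 = 4.5.
Sample 2 values → pooled ranks: 71→8, 72→7, 83→2, 66→11, 78→4.5, 78→4.5, 67→10
Rank sum = 8 + 7 + 2 + 11 + 4.5 + 4.5 + 10 = 47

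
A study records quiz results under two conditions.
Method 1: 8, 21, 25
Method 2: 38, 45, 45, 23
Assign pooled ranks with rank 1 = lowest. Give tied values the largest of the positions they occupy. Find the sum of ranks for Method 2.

22

Sorted (ascending): 8, 21, 23, 25, 38, 45, 45
The 2 values of 45 occupy positions 6–7 → each gets rank 7.
Method 2 values → pooled ranks: 38→5, 45→7, 45→7, 23→3
Rank sum = 5 + 7 + 7 + 3 = 22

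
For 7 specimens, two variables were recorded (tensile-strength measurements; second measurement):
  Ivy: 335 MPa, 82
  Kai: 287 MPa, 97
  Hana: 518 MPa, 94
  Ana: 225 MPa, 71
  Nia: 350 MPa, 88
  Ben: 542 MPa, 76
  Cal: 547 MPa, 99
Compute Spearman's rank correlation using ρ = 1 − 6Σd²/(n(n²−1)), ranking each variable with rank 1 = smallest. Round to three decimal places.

0.429

Ranks of variable 1: 3, 2, 5, 1, 4, 6, 7
Ranks of variable 2: 3, 6, 5, 1, 4, 2, 7
d = r₁ − r₂: 0, -4, 0, 0, 0, 4, 0
d²: 0, 16, 0, 0, 0, 16, 0; Σd² = 32
ρ = 1 − 6·32/(7·48) = 1 − 192/336 = 0.429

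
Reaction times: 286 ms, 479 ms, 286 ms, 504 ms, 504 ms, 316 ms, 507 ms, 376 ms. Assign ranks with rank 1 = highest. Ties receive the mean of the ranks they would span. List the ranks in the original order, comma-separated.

7.5, 4, 7.5, 2.5, 2.5, 6, 1, 5

Sorted (descending): 507, 504, 504, 479, 376, 316, 286, 286
The 2 values of 504 occupy positions 2–3 → average rank (2+3)/2 = 2.5.
The 2 values of 286 occupy positions 7–8 → average rank (7+8)/2 = 7.5.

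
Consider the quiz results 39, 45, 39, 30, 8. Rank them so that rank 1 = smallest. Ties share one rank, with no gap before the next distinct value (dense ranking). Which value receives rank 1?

Sorted (ascending): 8, 30, 39, 39, 45
The 2 values of 39 share dense rank 3.
Remaining distinct values take the next consecutive integers.
Rank 1 → value 8.

8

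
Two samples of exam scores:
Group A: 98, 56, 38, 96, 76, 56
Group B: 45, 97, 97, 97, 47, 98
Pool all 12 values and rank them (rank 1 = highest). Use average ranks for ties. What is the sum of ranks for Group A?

Sorted (descending): 98, 98, 97, 97, 97, 96, 76, 56, 56, 47, 45, 38
The 2 values of 98 occupy positions 1–2 → average rank (1+2)/2 = 1.5.
The 3 values of 97 occupy positions 3–5 → average rank 4.
The 2 values of 56 occupy positions 8–9 → average rank (8+9)/2 = 8.5.
Group A values → pooled ranks: 98→1.5, 56→8.5, 38→12, 96→6, 76→7, 56→8.5
Rank sum = 1.5 + 8.5 + 12 + 6 + 7 + 8.5 = 43.5

43.5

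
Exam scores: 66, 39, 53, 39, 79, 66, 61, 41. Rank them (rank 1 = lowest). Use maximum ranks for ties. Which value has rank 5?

61

Sorted (ascending): 39, 39, 41, 53, 61, 66, 66, 79
The 2 values of 39 occupy positions 1–2 → each gets rank 2.
The 2 values of 66 occupy positions 6–7 → each gets rank 7.
Rank 5 → value 61.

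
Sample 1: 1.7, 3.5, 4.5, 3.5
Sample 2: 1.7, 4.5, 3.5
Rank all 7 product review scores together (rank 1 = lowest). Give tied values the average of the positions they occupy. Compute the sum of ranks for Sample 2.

Sorted (ascending): 1.7, 1.7, 3.5, 3.5, 3.5, 4.5, 4.5
The 2 values of 1.7 occupy positions 1–2 → average rank (1+2)/2 = 1.5.
The 3 values of 3.5 occupy positions 3–5 → average rank 4.
The 2 values of 4.5 occupy positions 6–7 → average rank (6+7)/2 = 6.5.
Sample 2 values → pooled ranks: 1.7→1.5, 4.5→6.5, 3.5→4
Rank sum = 1.5 + 6.5 + 4 = 12

12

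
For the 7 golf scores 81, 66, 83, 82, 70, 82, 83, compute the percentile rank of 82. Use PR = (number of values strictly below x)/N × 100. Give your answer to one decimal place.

N = 7.
Strictly below 82: 3. Equal to 82: 2.
PR = 3/7 × 100 = 42.9

42.9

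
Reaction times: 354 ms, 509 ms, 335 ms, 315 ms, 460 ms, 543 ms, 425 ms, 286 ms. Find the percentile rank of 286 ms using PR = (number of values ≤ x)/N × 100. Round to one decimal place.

12.5

N = 8.
Strictly below 286: 0. Equal to 286: 1.
PR = 1/8 × 100 = 12.5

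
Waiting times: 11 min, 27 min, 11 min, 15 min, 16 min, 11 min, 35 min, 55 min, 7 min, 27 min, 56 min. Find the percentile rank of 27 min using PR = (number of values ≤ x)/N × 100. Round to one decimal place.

72.7

N = 11.
Strictly below 27: 6. Equal to 27: 2.
PR = 8/11 × 100 = 72.7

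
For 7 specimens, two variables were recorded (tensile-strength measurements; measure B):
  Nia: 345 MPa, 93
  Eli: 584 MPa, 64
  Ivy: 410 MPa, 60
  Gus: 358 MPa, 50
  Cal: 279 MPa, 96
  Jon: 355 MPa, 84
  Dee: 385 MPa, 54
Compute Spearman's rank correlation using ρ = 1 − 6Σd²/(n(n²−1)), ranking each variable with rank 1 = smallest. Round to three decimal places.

-0.643

Ranks of variable 1: 2, 7, 6, 4, 1, 3, 5
Ranks of variable 2: 6, 4, 3, 1, 7, 5, 2
d = r₁ − r₂: -4, 3, 3, 3, -6, -2, 3
d²: 16, 9, 9, 9, 36, 4, 9; Σd² = 92
ρ = 1 − 6·92/(7·48) = 1 − 552/336 = -0.643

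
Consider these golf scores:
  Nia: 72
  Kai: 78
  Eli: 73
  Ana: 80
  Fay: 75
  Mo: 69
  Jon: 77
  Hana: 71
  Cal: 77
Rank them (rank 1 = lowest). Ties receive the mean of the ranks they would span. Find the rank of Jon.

6.5

Sorted (ascending): 69, 71, 72, 73, 75, 77, 77, 78, 80
The 2 values of 77 occupy positions 6–7 → average rank (6+7)/2 = 6.5.
Jon has value 77 → rank 6.5.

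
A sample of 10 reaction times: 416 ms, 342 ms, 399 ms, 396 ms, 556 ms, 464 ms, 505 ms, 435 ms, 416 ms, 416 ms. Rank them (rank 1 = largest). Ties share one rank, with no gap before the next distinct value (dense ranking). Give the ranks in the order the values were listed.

Sorted (descending): 556, 505, 464, 435, 416, 416, 416, 399, 396, 342
The 3 values of 416 share dense rank 5.
Remaining distinct values take the next consecutive integers.

5, 8, 6, 7, 1, 3, 2, 4, 5, 5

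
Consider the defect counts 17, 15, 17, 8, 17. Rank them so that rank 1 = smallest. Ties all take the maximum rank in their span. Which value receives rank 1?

8

Sorted (ascending): 8, 15, 17, 17, 17
The 3 values of 17 occupy positions 3–5 → each gets rank 5.
Rank 1 → value 8.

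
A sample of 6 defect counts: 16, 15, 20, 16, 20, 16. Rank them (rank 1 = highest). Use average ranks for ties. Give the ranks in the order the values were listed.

4, 6, 1.5, 4, 1.5, 4

Sorted (descending): 20, 20, 16, 16, 16, 15
The 2 values of 20 occupy positions 1–2 → average rank (1+2)/2 = 1.5.
The 3 values of 16 occupy positions 3–5 → average rank 4.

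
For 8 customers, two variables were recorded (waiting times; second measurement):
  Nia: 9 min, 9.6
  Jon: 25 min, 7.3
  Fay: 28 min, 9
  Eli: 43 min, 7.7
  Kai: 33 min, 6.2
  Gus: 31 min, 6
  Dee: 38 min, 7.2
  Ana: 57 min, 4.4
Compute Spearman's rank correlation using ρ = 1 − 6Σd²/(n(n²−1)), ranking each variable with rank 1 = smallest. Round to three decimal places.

-0.619

Ranks of variable 1: 1, 2, 3, 7, 5, 4, 6, 8
Ranks of variable 2: 8, 5, 7, 6, 3, 2, 4, 1
d = r₁ − r₂: -7, -3, -4, 1, 2, 2, 2, 7
d²: 49, 9, 16, 1, 4, 4, 4, 49; Σd² = 136
ρ = 1 − 6·136/(8·63) = 1 − 816/504 = -0.619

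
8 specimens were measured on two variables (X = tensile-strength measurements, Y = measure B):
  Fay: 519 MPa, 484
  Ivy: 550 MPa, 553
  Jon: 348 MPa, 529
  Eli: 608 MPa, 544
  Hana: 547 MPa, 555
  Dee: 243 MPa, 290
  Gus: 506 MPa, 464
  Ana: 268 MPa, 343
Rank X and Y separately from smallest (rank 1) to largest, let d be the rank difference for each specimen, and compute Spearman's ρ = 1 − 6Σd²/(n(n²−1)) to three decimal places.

Ranks of variable 1: 5, 7, 3, 8, 6, 1, 4, 2
Ranks of variable 2: 4, 7, 5, 6, 8, 1, 3, 2
d = r₁ − r₂: 1, 0, -2, 2, -2, 0, 1, 0
d²: 1, 0, 4, 4, 4, 0, 1, 0; Σd² = 14
ρ = 1 − 6·14/(8·63) = 1 − 84/504 = 0.833

0.833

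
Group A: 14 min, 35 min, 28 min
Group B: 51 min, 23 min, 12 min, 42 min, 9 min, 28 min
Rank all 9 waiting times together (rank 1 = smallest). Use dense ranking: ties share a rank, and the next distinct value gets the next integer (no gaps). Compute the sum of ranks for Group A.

14

Sorted (ascending): 9, 12, 14, 23, 28, 28, 35, 42, 51
The 2 values of 28 share dense rank 5.
Remaining distinct values take the next consecutive integers.
Group A values → pooled ranks: 14→3, 35→6, 28→5
Rank sum = 3 + 6 + 5 = 14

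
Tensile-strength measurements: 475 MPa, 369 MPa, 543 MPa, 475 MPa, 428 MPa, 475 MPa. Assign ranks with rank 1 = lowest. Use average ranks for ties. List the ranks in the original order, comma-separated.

4, 1, 6, 4, 2, 4

Sorted (ascending): 369, 428, 475, 475, 475, 543
The 3 values of 475 occupy positions 3–5 → average rank 4.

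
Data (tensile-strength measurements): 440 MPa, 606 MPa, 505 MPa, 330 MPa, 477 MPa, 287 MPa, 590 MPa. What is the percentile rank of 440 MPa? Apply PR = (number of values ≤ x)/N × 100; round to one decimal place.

N = 7.
Strictly below 440: 2. Equal to 440: 1.
PR = 3/7 × 100 = 42.9

42.9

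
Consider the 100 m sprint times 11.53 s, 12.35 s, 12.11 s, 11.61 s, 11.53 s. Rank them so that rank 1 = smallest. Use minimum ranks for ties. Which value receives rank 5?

Sorted (ascending): 11.53, 11.53, 11.61, 12.11, 12.35
The 2 values of 11.53 occupy positions 1–2 → each gets rank 1.
Rank 5 → value 12.35.

12.35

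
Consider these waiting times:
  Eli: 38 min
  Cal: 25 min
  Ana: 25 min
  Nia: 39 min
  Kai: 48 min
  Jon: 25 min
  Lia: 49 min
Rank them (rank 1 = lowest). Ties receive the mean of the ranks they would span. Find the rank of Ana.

Sorted (ascending): 25, 25, 25, 38, 39, 48, 49
The 3 values of 25 occupy positions 1–3 → average rank 2.
Ana has value 25 min → rank 2.

2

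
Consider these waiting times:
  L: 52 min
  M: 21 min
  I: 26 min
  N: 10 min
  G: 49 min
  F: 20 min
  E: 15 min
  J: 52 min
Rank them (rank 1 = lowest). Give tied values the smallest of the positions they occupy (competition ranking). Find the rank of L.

7

Sorted (ascending): 10, 15, 20, 21, 26, 49, 52, 52
The 2 values of 52 occupy positions 7–8 → each gets rank 7.
L has value 52 min → rank 7.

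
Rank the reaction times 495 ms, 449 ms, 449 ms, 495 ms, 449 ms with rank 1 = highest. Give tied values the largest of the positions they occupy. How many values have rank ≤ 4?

2

Sorted (descending): 495, 495, 449, 449, 449
The 2 values of 495 occupy positions 1–2 → each gets rank 2.
The 3 values of 449 occupy positions 3–5 → each gets rank 5.
Ranks ≤ 4: {2, 2} → 2 values.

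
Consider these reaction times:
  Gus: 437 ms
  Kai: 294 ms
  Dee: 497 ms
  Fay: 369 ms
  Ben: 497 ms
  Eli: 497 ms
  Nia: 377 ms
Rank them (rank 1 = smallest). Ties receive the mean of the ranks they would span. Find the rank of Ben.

6

Sorted (ascending): 294, 369, 377, 437, 497, 497, 497
The 3 values of 497 occupy positions 5–7 → average rank 6.
Ben has value 497 ms → rank 6.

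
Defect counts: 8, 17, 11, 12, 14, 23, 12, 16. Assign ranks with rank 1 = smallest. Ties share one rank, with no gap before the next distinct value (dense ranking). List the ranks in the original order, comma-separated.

Sorted (ascending): 8, 11, 12, 12, 14, 16, 17, 23
The 2 values of 12 share dense rank 3.
Remaining distinct values take the next consecutive integers.

1, 6, 2, 3, 4, 7, 3, 5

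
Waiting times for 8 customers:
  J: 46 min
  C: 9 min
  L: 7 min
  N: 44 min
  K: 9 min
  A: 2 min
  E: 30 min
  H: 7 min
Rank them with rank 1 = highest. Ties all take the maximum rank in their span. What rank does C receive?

Sorted (descending): 46, 44, 30, 9, 9, 7, 7, 2
The 2 values of 9 occupy positions 4–5 → each gets rank 5.
The 2 values of 7 occupy positions 6–7 → each gets rank 7.
C has value 9 min → rank 5.

5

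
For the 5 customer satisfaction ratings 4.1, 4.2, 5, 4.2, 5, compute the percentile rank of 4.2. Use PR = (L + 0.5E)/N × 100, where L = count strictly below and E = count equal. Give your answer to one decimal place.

N = 5.
Strictly below 4.2: 1. Equal to 4.2: 2.
PR = (1 + 0.5·2)/5 × 100 = 40.0

40.0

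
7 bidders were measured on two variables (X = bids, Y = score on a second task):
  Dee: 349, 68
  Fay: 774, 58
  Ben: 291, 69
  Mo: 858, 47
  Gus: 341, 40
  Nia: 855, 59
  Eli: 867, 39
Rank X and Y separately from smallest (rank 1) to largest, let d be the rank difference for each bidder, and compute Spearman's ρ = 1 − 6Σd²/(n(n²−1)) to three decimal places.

-0.607

Ranks of variable 1: 3, 4, 1, 6, 2, 5, 7
Ranks of variable 2: 6, 4, 7, 3, 2, 5, 1
d = r₁ − r₂: -3, 0, -6, 3, 0, 0, 6
d²: 9, 0, 36, 9, 0, 0, 36; Σd² = 90
ρ = 1 − 6·90/(7·48) = 1 − 540/336 = -0.607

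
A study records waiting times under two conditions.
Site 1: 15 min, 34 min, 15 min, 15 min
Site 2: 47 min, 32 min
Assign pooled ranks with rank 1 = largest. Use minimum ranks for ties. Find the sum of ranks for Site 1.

14

Sorted (descending): 47, 34, 32, 15, 15, 15
The 3 values of 15 occupy positions 4–6 → each gets rank 4.
Site 1 values → pooled ranks: 15→4, 34→2, 15→4, 15→4
Rank sum = 4 + 2 + 4 + 4 = 14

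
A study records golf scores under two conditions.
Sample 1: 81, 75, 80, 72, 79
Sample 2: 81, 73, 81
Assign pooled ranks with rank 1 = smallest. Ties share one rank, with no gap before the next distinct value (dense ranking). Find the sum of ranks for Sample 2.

14

Sorted (ascending): 72, 73, 75, 79, 80, 81, 81, 81
The 3 values of 81 share dense rank 6.
Remaining distinct values take the next consecutive integers.
Sample 2 values → pooled ranks: 81→6, 73→2, 81→6
Rank sum = 6 + 2 + 6 = 14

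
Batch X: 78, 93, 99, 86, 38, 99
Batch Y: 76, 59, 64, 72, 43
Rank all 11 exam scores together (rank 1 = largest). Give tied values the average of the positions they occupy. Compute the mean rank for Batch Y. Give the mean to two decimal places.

Sorted (descending): 99, 99, 93, 86, 78, 76, 72, 64, 59, 43, 38
The 2 values of 99 occupy positions 1–2 → average rank (1+2)/2 = 1.5.
Batch Y values → pooled ranks: 76→6, 59→9, 64→8, 72→7, 43→10
Mean rank = (6 + 9 + 8 + 7 + 10) / 5 = 8.00

8.00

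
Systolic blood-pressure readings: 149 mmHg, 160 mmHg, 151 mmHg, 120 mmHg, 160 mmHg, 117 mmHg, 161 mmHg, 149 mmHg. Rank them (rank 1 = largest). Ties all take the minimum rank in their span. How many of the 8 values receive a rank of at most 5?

6

Sorted (descending): 161, 160, 160, 151, 149, 149, 120, 117
The 2 values of 160 occupy positions 2–3 → each gets rank 2.
The 2 values of 149 occupy positions 5–6 → each gets rank 5.
Ranks ≤ 5: {1, 2, 2, 4, 5, 5} → 6 values.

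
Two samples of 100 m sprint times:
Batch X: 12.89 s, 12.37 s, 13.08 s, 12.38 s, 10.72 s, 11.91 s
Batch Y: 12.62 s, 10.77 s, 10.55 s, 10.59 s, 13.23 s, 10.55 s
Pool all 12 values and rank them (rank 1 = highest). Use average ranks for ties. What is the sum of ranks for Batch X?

Sorted (descending): 13.23, 13.08, 12.89, 12.62, 12.38, 12.37, 11.91, 10.77, 10.72, 10.59, 10.55, 10.55
The 2 values of 10.55 occupy positions 11–12 → average rank (11+12)/2 = 11.5.
Batch X values → pooled ranks: 12.89→3, 12.37→6, 13.08→2, 12.38→5, 10.72→9, 11.91→7
Rank sum = 3 + 6 + 2 + 5 + 9 + 7 = 32

32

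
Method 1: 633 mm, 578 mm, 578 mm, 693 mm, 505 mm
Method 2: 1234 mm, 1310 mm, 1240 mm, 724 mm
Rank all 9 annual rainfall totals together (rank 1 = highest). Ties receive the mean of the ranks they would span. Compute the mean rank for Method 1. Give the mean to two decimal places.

Sorted (descending): 1310, 1240, 1234, 724, 693, 633, 578, 578, 505
The 2 values of 578 occupy positions 7–8 → average rank (7+8)/2 = 7.5.
Method 1 values → pooled ranks: 633→6, 578→7.5, 578→7.5, 693→5, 505→9
Mean rank = (6 + 7.5 + 7.5 + 5 + 9) / 5 = 7.00

7.00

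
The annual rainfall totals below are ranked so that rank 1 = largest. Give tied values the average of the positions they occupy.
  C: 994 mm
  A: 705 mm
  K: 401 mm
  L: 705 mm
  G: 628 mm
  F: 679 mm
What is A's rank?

Sorted (descending): 994, 705, 705, 679, 628, 401
The 2 values of 705 occupy positions 2–3 → average rank (2+3)/2 = 2.5.
A has value 705 mm → rank 2.5.

2.5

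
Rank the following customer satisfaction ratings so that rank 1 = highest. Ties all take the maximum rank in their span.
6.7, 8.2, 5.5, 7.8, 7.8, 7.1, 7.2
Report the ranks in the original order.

Sorted (descending): 8.2, 7.8, 7.8, 7.2, 7.1, 6.7, 5.5
The 2 values of 7.8 occupy positions 2–3 → each gets rank 3.

6, 1, 7, 3, 3, 5, 4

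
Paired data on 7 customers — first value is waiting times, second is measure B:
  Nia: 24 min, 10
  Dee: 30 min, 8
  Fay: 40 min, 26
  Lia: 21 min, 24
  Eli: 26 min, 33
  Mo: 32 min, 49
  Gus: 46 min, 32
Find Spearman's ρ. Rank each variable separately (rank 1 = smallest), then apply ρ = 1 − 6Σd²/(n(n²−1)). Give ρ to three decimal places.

Ranks of variable 1: 2, 4, 6, 1, 3, 5, 7
Ranks of variable 2: 2, 1, 4, 3, 6, 7, 5
d = r₁ − r₂: 0, 3, 2, -2, -3, -2, 2
d²: 0, 9, 4, 4, 9, 4, 4; Σd² = 34
ρ = 1 − 6·34/(7·48) = 1 − 204/336 = 0.393

0.393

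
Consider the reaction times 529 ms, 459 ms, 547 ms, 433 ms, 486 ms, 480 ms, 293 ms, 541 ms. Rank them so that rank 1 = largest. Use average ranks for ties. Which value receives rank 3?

Sorted (descending): 547, 541, 529, 486, 480, 459, 433, 293
No ties — each value takes its position as its rank.
Rank 3 → value 529.

529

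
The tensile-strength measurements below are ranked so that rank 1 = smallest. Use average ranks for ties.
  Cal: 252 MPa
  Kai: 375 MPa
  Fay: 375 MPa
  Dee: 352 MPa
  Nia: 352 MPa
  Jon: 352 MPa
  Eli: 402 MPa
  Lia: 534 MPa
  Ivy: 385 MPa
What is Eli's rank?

8

Sorted (ascending): 252, 352, 352, 352, 375, 375, 385, 402, 534
The 3 values of 352 occupy positions 2–4 → average rank 3.
The 2 values of 375 occupy positions 5–6 → average rank (5+6)/2 = 5.5.
Eli has value 402 MPa → rank 8.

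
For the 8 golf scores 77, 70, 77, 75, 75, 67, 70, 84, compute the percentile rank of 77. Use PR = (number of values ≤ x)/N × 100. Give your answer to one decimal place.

N = 8.
Strictly below 77: 5. Equal to 77: 2.
PR = 7/8 × 100 = 87.5

87.5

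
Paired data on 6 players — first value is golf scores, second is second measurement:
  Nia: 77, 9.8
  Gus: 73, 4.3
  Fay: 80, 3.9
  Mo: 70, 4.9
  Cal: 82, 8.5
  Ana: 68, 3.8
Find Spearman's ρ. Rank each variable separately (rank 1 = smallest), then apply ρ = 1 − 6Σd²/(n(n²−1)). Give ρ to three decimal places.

Ranks of variable 1: 4, 3, 5, 2, 6, 1
Ranks of variable 2: 6, 3, 2, 4, 5, 1
d = r₁ − r₂: -2, 0, 3, -2, 1, 0
d²: 4, 0, 9, 4, 1, 0; Σd² = 18
ρ = 1 − 6·18/(6·35) = 1 − 108/210 = 0.486

0.486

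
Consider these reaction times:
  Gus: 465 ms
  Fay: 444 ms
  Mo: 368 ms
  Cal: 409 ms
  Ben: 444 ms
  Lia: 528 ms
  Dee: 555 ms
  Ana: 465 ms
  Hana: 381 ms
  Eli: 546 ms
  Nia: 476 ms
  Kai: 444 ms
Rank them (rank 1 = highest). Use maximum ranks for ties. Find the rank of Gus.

Sorted (descending): 555, 546, 528, 476, 465, 465, 444, 444, 444, 409, 381, 368
The 2 values of 465 occupy positions 5–6 → each gets rank 6.
The 3 values of 444 occupy positions 7–9 → each gets rank 9.
Gus has value 465 ms → rank 6.

6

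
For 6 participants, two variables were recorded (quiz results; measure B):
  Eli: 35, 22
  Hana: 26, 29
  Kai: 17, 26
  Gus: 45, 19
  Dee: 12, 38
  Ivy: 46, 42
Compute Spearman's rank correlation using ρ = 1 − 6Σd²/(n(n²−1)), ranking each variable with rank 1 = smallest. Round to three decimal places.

-0.086

Ranks of variable 1: 4, 3, 2, 5, 1, 6
Ranks of variable 2: 2, 4, 3, 1, 5, 6
d = r₁ − r₂: 2, -1, -1, 4, -4, 0
d²: 4, 1, 1, 16, 16, 0; Σd² = 38
ρ = 1 − 6·38/(6·35) = 1 − 228/210 = -0.086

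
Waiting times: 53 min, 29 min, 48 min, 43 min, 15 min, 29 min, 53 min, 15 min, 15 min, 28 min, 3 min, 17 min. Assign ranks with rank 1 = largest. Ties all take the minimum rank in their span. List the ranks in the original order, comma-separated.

1, 5, 3, 4, 9, 5, 1, 9, 9, 7, 12, 8

Sorted (descending): 53, 53, 48, 43, 29, 29, 28, 17, 15, 15, 15, 3
The 2 values of 53 occupy positions 1–2 → each gets rank 1.
The 2 values of 29 occupy positions 5–6 → each gets rank 5.
The 3 values of 15 occupy positions 9–11 → each gets rank 9.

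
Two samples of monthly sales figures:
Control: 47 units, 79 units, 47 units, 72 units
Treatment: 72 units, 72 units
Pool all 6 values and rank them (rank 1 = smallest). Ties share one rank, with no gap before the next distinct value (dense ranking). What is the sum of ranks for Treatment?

4

Sorted (ascending): 47, 47, 72, 72, 72, 79
The 2 values of 47 share dense rank 1.
The 3 values of 72 share dense rank 2.
Remaining distinct values take the next consecutive integers.
Treatment values → pooled ranks: 72→2, 72→2
Rank sum = 2 + 2 = 4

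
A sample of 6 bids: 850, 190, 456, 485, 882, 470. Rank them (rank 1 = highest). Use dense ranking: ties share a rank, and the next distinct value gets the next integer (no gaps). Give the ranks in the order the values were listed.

Sorted (descending): 882, 850, 485, 470, 456, 190
No ties — each value takes its position as its rank.

2, 6, 5, 3, 1, 4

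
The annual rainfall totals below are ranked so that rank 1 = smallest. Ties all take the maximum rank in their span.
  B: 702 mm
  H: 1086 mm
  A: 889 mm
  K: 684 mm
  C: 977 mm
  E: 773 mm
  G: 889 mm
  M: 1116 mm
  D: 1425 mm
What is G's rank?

Sorted (ascending): 684, 702, 773, 889, 889, 977, 1086, 1116, 1425
The 2 values of 889 occupy positions 4–5 → each gets rank 5.
G has value 889 mm → rank 5.

5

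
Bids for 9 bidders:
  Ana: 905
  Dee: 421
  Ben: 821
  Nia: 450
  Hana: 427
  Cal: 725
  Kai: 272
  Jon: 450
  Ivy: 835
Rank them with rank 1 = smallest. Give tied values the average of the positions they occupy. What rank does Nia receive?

Sorted (ascending): 272, 421, 427, 450, 450, 725, 821, 835, 905
The 2 values of 450 occupy positions 4–5 → average rank (4+5)/2 = 4.5.
Nia has value 450 → rank 4.5.

4.5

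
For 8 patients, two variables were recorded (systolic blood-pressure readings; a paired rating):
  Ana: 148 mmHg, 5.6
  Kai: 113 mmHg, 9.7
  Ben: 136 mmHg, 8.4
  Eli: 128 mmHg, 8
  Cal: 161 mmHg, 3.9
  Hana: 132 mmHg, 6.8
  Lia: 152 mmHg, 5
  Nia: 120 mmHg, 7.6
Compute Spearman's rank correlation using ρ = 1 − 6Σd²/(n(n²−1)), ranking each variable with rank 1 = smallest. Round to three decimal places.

Ranks of variable 1: 6, 1, 5, 3, 8, 4, 7, 2
Ranks of variable 2: 3, 8, 7, 6, 1, 4, 2, 5
d = r₁ − r₂: 3, -7, -2, -3, 7, 0, 5, -3
d²: 9, 49, 4, 9, 49, 0, 25, 9; Σd² = 154
ρ = 1 − 6·154/(8·63) = 1 − 924/504 = -0.833

-0.833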